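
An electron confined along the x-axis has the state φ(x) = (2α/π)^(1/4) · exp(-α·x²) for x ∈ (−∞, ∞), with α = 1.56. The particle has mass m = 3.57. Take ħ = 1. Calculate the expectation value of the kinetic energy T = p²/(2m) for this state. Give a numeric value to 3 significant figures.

T = −(ħ²/2m) d²/dx², so ⟨T⟩ = −(ħ²/2m) ∫ φ*·φ'' dx; with m = 3.57.
Gaussian moments: ∫x^(2j)·e^(−2αx²) dx = (2j−1)!!/(4α)^j · √(π/(2α)), odd powers integrate to 0; here √(π/(2α)) = 1.0035. Derivatives: d/dx e^(−αx²) = −2αx·e^(−αx²), d²/dx² e^(−αx²) = (4α²x² − 2α)·e^(−αx²).
⟨T⟩ = 0.21849.

0.218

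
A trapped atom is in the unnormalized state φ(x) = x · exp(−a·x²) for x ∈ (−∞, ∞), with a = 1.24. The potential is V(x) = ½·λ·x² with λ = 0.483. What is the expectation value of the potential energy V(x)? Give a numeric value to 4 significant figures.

0.1461

⟨V⟩ = ∫ V(x)·|φ|² dx / ∫|φ|² dx.
Expand each integrand as polynomial × e^(−2ax²) and use ∫x^(2j)·e^(−2ax²) dx = (2j−1)!!/(4a)^j · √(π/(2a)), odd powers → 0; here √(π/(2a)) = 1.1255.
State is unnormalized: ∫|φ|² dx = 0.22692, and ∫φ*·V(x)·φ dx = 0.033145, so ⟨V⟩ = 0.033145 / 0.22692.
⟨V⟩ = 0.14607.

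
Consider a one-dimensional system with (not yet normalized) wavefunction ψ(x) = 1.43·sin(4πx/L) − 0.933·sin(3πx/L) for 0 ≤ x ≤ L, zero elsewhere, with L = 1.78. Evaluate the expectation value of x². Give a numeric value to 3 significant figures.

1.62

⟨x²⟩ = ∫ x²·|ψ|² dx / ∫|ψ|² dx (integrals over the domain).
On 0 ≤ x ≤ L (j ≠ l): ∫sin²(jπx/L) dx = L/2, ∫sin(jπx/L)·sin(lπx/L) dx = 0; diagonal moments ∫x·sin²(jπx/L) dx = L²/4, ∫x²·sin²(jπx/L) dx = L³·(1/6 − 1/(4j²π²)); cross terms ∫x·sin(jπx/L)·sin(lπx/L) dx = 0 for j + l even and −4jlL²/(π²(j² − l²)²) for j + l odd, ∫x²·sin(jπx/L)·sin(lπx/L) dx = (−1)^(j+l)·4jlL³/(π²(j² − l²)²); higher powers the same way via product-to-sum and parts.
State is unnormalized: ∫|ψ|² dx = 2.5947, and ∫ψ*·x²·ψ dx = 4.2019, so ⟨x²⟩ = 4.2019 / 2.5947.
⟨x²⟩ = 1.6194.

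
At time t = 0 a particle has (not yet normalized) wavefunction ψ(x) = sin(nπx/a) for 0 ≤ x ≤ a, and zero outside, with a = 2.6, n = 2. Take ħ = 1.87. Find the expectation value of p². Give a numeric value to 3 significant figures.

20.4

p² ψ = −ħ² d²ψ/dx²; ⟨p²⟩ = −ħ² ∫ ψ*·ψ'' dx / ∫|ψ|² dx.
d/dx sin(nπx/a) = (nπ/a)·cos(nπx/a) and d²/dx² sin(nπx/a) = −(nπ/a)²·sin(nπx/a); on 0 ≤ x ≤ a, ∫sin²(nπx/a) dx = a/2 and ∫sin(nπx/a)·cos(nπx/a) dx = 0.
State is unnormalized: ∫|ψ|² dx = 1.3000, and ∫ψ*·(−ħ² ψ'') dx = 26.548, so ⟨p²⟩ = 26.548 / 1.3000.
⟨p²⟩ = 20.422.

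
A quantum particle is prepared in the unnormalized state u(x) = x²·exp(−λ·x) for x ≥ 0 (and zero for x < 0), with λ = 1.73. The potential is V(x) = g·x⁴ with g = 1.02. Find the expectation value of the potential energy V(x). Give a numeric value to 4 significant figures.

11.96

⟨V⟩ = ∫ V(x)·|u|² dx / ∫|u|² dx.
Every integrand reduces to terms xʲ·e^(−2λx) on [0, ∞); use ∫₀^∞ xʲ·e^(−2λx) dx = j!/(2λ)^(j+1).
State is unnormalized: ∫|u|² dx = 0.048398, and ∫u*·V(x)·u dx = 0.57868, so ⟨V⟩ = 0.57868 / 0.048398.
⟨V⟩ = 11.957.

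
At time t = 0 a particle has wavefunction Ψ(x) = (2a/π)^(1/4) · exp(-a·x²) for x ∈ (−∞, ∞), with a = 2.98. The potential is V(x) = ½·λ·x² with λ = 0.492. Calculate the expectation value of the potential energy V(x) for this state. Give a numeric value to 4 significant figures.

0.02064

⟨V⟩ = ∫ V(x)·|Ψ|² dx.
Gaussian moments: ∫x^(2j)·e^(−2ax²) dx = (2j−1)!!/(4a)^j · √(π/(2a)), odd powers integrate to 0; here √(π/(2a)) = 0.72603.
⟨V⟩ = 0.020638.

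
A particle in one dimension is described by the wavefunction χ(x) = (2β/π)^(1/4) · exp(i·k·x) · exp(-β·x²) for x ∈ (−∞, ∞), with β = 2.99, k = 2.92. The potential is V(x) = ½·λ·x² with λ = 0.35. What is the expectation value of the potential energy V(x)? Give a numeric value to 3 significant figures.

0.0146

⟨V⟩ = ∫ V(x)·|χ|² dx.
Gaussian moments: ∫x^(2j)·e^(−2βx²) dx = (2j−1)!!/(4β)^j · √(π/(2β)), odd powers integrate to 0; here √(π/(2β)) = 0.72481.
⟨V⟩ = 0.014632.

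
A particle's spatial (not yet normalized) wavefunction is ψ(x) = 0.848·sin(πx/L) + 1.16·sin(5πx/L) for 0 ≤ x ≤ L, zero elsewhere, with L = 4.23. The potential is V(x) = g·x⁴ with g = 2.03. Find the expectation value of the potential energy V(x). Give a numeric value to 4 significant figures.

⟨V⟩ = ∫ V(x)·|ψ|² dx / ∫|ψ|² dx.
On 0 ≤ x ≤ L (j ≠ l): ∫sin²(jπx/L) dx = L/2, ∫sin(jπx/L)·sin(lπx/L) dx = 0; diagonal moments ∫x·sin²(jπx/L) dx = L²/4, ∫x²·sin²(jπx/L) dx = L³·(1/6 − 1/(4j²π²)); cross terms ∫x·sin(jπx/L)·sin(lπx/L) dx = 0 for j + l even and −4jlL²/(π²(j² − l²)²) for j + l odd, ∫x²·sin(jπx/L)·sin(lπx/L) dx = (−1)^(j+l)·4jlL³/(π²(j² − l²)²); higher powers the same way via product-to-sum and parts.
State is unnormalized: ∫|ψ|² dx = 4.3668, and ∫ψ*·V(x)·ψ dx = 511.20, so ⟨V⟩ = 511.20 / 4.3668.
⟨V⟩ = 117.06.

117.1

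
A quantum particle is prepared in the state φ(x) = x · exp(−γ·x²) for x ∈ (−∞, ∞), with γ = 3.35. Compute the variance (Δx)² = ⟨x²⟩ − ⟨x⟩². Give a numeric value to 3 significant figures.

Compute ⟨x⟩ and ⟨x²⟩ separately, then (Δx)² = ⟨x²⟩ − ⟨x⟩².
Expand each integrand as polynomial × e^(−2γx²) and use ∫x^(2j)·e^(−2γx²) dx = (2j−1)!!/(4γ)^j · √(π/(2γ)), odd powers → 0; here √(π/(2γ)) = 0.68476.
Normalization: ∫|φ|² dx = 0.051101.
⟨x⟩ = 0.0000 and ⟨x²⟩ = 0.22388.
(Δx)² = 0.22388 − (0.0000)² = 0.22388.

0.224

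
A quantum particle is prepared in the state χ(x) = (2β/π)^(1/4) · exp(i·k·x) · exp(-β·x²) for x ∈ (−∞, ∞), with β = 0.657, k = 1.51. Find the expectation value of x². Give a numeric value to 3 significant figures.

⟨x²⟩ = ∫ x²·|χ|² dx (integrals over the domain).
Gaussian moments: ∫x^(2j)·e^(−2βx²) dx = (2j−1)!!/(4β)^j · √(π/(2β)), odd powers integrate to 0; here √(π/(2β)) = 1.5462.
⟨x²⟩ = 0.38052.

0.381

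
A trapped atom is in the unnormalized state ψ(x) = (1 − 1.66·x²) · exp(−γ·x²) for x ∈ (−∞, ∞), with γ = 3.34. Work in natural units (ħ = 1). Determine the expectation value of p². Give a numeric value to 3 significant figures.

5.68

p² ψ = −ħ² d²ψ/dx²; ⟨p²⟩ = −ħ² ∫ ψ*·ψ'' dx / ∫|ψ|² dx.
Expand each integrand as polynomial × e^(−2γx²) and use ∫x^(2j)·e^(−2γx²) dx = (2j−1)!!/(4γ)^j · √(π/(2γ)), odd powers → 0; here √(π/(2γ)) = 0.68578. Differentiate with the product rule, d/dx e^(−γx²) = −2γx·e^(−γx²).
State is unnormalized: ∫|ψ|² dx = 0.54713, and ∫ψ*·(−ħ² ψ'') dx = 3.1072, so ⟨p²⟩ = 3.1072 / 0.54713.
⟨p²⟩ = 5.6792.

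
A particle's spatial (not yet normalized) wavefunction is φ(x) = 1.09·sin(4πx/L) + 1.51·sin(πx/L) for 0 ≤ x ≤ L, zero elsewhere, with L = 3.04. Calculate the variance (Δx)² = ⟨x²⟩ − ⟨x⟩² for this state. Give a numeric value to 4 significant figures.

0.4506

Compute ⟨x⟩ and ⟨x²⟩ separately, then (Δx)² = ⟨x²⟩ − ⟨x⟩².
On 0 ≤ x ≤ L (j ≠ l): ∫sin²(jπx/L) dx = L/2, ∫sin(jπx/L)·sin(lπx/L) dx = 0; diagonal moments ∫x·sin²(jπx/L) dx = L²/4, ∫x²·sin²(jπx/L) dx = L³·(1/6 − 1/(4j²π²)); cross terms ∫x·sin(jπx/L)·sin(lπx/L) dx = 0 for j + l even and −4jlL²/(π²(j² − l²)²) for j + l odd, ∫x²·sin(jπx/L)·sin(lπx/L) dx = (−1)^(j+l)·4jlL³/(π²(j² − l²)²); higher powers the same way via product-to-sum and parts.
Normalization: ∫|φ|² dx = 5.2717.
⟨x⟩ = 1.4784 and ⟨x²⟩ = 2.6363.
(Δx)² = 2.6363 − (1.4784)² = 0.45058.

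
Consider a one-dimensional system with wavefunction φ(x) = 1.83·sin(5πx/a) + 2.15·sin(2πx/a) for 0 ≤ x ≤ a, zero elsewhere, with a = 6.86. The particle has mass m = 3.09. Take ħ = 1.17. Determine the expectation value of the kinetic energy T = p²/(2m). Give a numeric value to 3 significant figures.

0.596

T = −(ħ²/2m) d²/dx², so ⟨T⟩ = −(ħ²/2m) ∫ φ*·φ'' dx / ∫|φ|² dx; with m = 3.09.
d²/dx² sin(jπx/a) = −(jπ/a)²·sin(jπx/a); on 0 ≤ x ≤ a, ∫sin²(jπx/a) dx = a/2 and ∫sin(jπx/a)·sin(lπx/a) dx = 0 for j ≠ l, so only diagonal terms survive in ∫|φ|² and ∫φ·φ″; ∫φ·φ′ dx = [φ²/2] between the walls = 0.
State is unnormalized: ∫|φ|² dx = 27.342, and ∫φ*·(−ħ²/2m · φ'') dx = 16.287, so ⟨T⟩ = 16.287 / 27.342.
⟨T⟩ = 0.59567.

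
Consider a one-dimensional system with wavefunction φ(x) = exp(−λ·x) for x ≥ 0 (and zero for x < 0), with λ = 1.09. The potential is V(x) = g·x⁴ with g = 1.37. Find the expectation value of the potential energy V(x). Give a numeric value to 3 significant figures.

⟨V⟩ = ∫ V(x)·|φ|² dx / ∫|φ|² dx.
Every integrand reduces to terms xʲ·e^(−2λx) on [0, ∞); use ∫₀^∞ xʲ·e^(−2λx) dx = j!/(2λ)^(j+1).
State is unnormalized: ∫|φ|² dx = 0.45872, and ∫φ*·V(x)·φ dx = 0.66780, so ⟨V⟩ = 0.66780 / 0.45872.
⟨V⟩ = 1.4558.

1.46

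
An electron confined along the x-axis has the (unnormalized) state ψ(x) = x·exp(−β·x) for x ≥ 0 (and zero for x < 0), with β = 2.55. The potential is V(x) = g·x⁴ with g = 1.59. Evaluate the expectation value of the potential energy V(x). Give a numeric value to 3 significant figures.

⟨V⟩ = ∫ V(x)·|ψ|² dx / ∫|ψ|² dx.
Every integrand reduces to terms xʲ·e^(−2βx) on [0, ∞); use ∫₀^∞ xʲ·e^(−2βx) dx = j!/(2β)^(j+1).
State is unnormalized: ∫|ψ|² dx = 0.015077, and ∫ψ*·V(x)·ψ dx = 0.012757, so ⟨V⟩ = 0.012757 / 0.015077.
⟨V⟩ = 0.84609.

0.846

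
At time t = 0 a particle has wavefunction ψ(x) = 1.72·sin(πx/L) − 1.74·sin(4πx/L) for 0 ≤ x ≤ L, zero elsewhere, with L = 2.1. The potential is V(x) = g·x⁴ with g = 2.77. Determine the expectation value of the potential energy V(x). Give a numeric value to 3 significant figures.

9.73

⟨V⟩ = ∫ V(x)·|ψ|² dx / ∫|ψ|² dx.
On 0 ≤ x ≤ L (j ≠ l): ∫sin²(jπx/L) dx = L/2, ∫sin(jπx/L)·sin(lπx/L) dx = 0; diagonal moments ∫x·sin²(jπx/L) dx = L²/4, ∫x²·sin²(jπx/L) dx = L³·(1/6 − 1/(4j²π²)); cross terms ∫x·sin(jπx/L)·sin(lπx/L) dx = 0 for j + l even and −4jlL²/(π²(j² − l²)²) for j + l odd, ∫x²·sin(jπx/L)·sin(lπx/L) dx = (−1)^(j+l)·4jlL³/(π²(j² − l²)²); higher powers the same way via product-to-sum and parts.
State is unnormalized: ∫|ψ|² dx = 6.2853, and ∫ψ*·V(x)·ψ dx = 61.128, so ⟨V⟩ = 61.128 / 6.2853.
⟨V⟩ = 9.7256.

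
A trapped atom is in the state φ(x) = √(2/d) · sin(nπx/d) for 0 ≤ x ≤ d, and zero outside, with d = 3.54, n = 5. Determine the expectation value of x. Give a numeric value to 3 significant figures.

1.77

⟨x⟩ = ∫ x·|φ|² dx (integrals over the domain).
With sin²θ = (1 − cos2θ)/2 on 0 ≤ x ≤ d: ∫sin²(nπx/d) dx = d/2, ∫x·sin²(nπx/d) dx = d²/4, ∫x²·sin²(nπx/d) dx = d³·(1/6 − 1/(4n²π²)); higher powers xᵏ the same way, integrating xᵏ·cos(2nπx/d) by parts.
⟨x⟩ = 1.7700.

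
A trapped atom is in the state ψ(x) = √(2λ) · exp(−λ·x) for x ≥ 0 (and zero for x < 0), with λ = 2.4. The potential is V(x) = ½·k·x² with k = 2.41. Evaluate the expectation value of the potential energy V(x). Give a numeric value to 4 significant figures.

⟨V⟩ = ∫ V(x)·|ψ|² dx.
Every integrand reduces to terms xʲ·e^(−2λx) on [0, ∞); use ∫₀^∞ xʲ·e^(−2λx) dx = j!/(2λ)^(j+1).
⟨V⟩ = 0.10460.

0.1046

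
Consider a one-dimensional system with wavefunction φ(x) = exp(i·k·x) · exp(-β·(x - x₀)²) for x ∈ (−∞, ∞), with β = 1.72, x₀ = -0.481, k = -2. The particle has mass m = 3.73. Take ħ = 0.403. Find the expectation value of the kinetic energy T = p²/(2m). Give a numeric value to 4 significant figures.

0.1245

T = −(ħ²/2m) d²/dx², so ⟨T⟩ = −(ħ²/2m) ∫ φ*·φ'' dx / ∫|φ|² dx; with m = 3.73.
Gaussian moments (u = x − x₀): ∫u^(2j)·e^(−2βu²) du = (2j−1)!!/(4β)^j · √(π/(2β)), odd powers integrate to 0; here √(π/(2β)) = 0.95564. Derivatives: φ′ = (ik − 2βu)·φ, φ″ = ((ik − 2βu)² − 2β)·φ; the odd-in-u pieces drop out.
State is unnormalized: ∫|φ|² dx = 0.95564, and ∫φ*·(−ħ²/2m · φ'') dx = 0.11900, so ⟨T⟩ = 0.11900 / 0.95564.
⟨T⟩ = 0.12453.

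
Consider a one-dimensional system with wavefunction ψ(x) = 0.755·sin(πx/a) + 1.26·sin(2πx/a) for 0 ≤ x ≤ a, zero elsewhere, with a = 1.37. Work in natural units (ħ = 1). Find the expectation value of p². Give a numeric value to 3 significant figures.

p² ψ = −ħ² d²ψ/dx²; ⟨p²⟩ = −ħ² ∫ ψ*·ψ'' dx / ∫|ψ|² dx.
d²/dx² sin(jπx/a) = −(jπ/a)²·sin(jπx/a); on 0 ≤ x ≤ a, ∫sin²(jπx/a) dx = a/2 and ∫sin(jπx/a)·sin(lπx/a) dx = 0 for j ≠ l, so only diagonal terms survive in ∫|ψ|² and ∫ψ·ψ″; ∫ψ·ψ′ dx = [ψ²/2] between the walls = 0.
State is unnormalized: ∫|ψ|² dx = 1.4780, and ∫ψ*·(−ħ² ψ'') dx = 24.928, so ⟨p²⟩ = 24.928 / 1.4780.
⟨p²⟩ = 16.866.

16.9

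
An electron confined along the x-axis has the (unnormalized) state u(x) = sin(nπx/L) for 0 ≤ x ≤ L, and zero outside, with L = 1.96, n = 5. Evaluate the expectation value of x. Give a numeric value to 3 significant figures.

⟨x⟩ = ∫ x·|u|² dx / ∫|u|² dx (integrals over the domain).
With sin²θ = (1 − cos2θ)/2 on 0 ≤ x ≤ L: ∫sin²(nπx/L) dx = L/2, ∫x·sin²(nπx/L) dx = L²/4, ∫x²·sin²(nπx/L) dx = L³·(1/6 − 1/(4n²π²)); higher powers xᵏ the same way, integrating xᵏ·cos(2nπx/L) by parts.
State is unnormalized: ∫|u|² dx = 0.98000, and ∫u*·x·u dx = 0.96040, so ⟨x⟩ = 0.96040 / 0.98000.
⟨x⟩ = 0.98000.

0.980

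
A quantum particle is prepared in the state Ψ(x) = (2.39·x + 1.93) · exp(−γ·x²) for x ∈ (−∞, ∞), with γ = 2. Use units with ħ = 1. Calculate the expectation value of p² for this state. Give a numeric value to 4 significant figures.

p² Ψ = −ħ² d²Ψ/dx²; ⟨p²⟩ = −ħ² ∫ Ψ*·Ψ'' dx / ∫|Ψ|² dx.
Expand each integrand as polynomial × e^(−2γx²) and use ∫x^(2j)·e^(−2γx²) dx = (2j−1)!!/(4γ)^j · √(π/(2γ)), odd powers → 0; here √(π/(2γ)) = 0.88623. Differentiate with the product rule, d/dx e^(−γx²) = −2γx·e^(−γx²).
State is unnormalized: ∫|Ψ|² dx = 3.9339, and ∫Ψ*·(−ħ² Ψ'') dx = 10.399, so ⟨p²⟩ = 10.399 / 3.9339.
⟨p²⟩ = 2.6434.

2.643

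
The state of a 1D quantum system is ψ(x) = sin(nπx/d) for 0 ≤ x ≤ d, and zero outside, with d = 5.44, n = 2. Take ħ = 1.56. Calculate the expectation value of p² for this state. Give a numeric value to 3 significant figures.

3.25

p² ψ = −ħ² d²ψ/dx²; ⟨p²⟩ = −ħ² ∫ ψ*·ψ'' dx / ∫|ψ|² dx.
d/dx sin(nπx/d) = (nπ/d)·cos(nπx/d) and d²/dx² sin(nπx/d) = −(nπ/d)²·sin(nπx/d); on 0 ≤ x ≤ d, ∫sin²(nπx/d) dx = d/2 and ∫sin(nπx/d)·cos(nπx/d) dx = 0.
State is unnormalized: ∫|ψ|² dx = 2.7200, and ∫ψ*·(−ħ² ψ'') dx = 8.8304, so ⟨p²⟩ = 8.8304 / 2.7200.
⟨p²⟩ = 3.2465.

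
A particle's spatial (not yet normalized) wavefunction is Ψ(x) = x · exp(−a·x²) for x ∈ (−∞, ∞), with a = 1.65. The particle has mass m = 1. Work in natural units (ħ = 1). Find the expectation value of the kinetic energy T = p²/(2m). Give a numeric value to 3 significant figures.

2.48

T = −(ħ²/2m) d²/dx², so ⟨T⟩ = −(ħ²/2m) ∫ Ψ*·Ψ'' dx / ∫|Ψ|² dx; with m = 1.
Expand each integrand as polynomial × e^(−2ax²) and use ∫x^(2j)·e^(−2ax²) dx = (2j−1)!!/(4a)^j · √(π/(2a)), odd powers → 0; here √(π/(2a)) = 0.97570. Differentiate with the product rule, d/dx e^(−ax²) = −2ax·e^(−ax²).
State is unnormalized: ∫|Ψ|² dx = 0.14783, and ∫Ψ*·(−ħ²/2m · Ψ'') dx = 0.36589, so ⟨T⟩ = 0.36589 / 0.14783.
⟨T⟩ = 2.4750.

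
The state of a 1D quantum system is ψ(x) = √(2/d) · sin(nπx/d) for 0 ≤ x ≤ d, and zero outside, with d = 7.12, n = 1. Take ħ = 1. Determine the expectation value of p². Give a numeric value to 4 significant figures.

0.1947

p² ψ = −ħ² d²ψ/dx²; ⟨p²⟩ = −ħ² ∫ ψ*·ψ'' dx.
d/dx sin(nπx/d) = (nπ/d)·cos(nπx/d) and d²/dx² sin(nπx/d) = −(nπ/d)²·sin(nπx/d); on 0 ≤ x ≤ d, ∫sin²(nπx/d) dx = d/2 and ∫sin(nπx/d)·cos(nπx/d) dx = 0.
⟨p²⟩ = 0.19469.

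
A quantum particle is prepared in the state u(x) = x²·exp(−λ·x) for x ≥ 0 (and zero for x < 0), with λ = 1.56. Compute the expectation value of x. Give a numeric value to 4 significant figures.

⟨x⟩ = ∫ x·|u|² dx / ∫|u|² dx (integrals over the domain).
Every integrand reduces to terms xʲ·e^(−2λx) on [0, ∞); use ∫₀^∞ xʲ·e^(−2λx) dx = j!/(2λ)^(j+1).
State is unnormalized: ∫|u|² dx = 0.081178, and ∫u*·x·u dx = 0.13009, so ⟨x⟩ = 0.13009 / 0.081178.
⟨x⟩ = 1.6026.

1.603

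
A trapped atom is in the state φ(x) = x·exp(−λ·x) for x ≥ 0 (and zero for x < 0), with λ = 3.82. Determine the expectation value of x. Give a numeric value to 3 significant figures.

0.393

⟨x⟩ = ∫ x·|φ|² dx / ∫|φ|² dx (integrals over the domain).
Every integrand reduces to terms xʲ·e^(−2λx) on [0, ∞); use ∫₀^∞ xʲ·e^(−2λx) dx = j!/(2λ)^(j+1).
State is unnormalized: ∫|φ|² dx = 0.0044849, and ∫φ*·x·φ dx = 0.0017611, so ⟨x⟩ = 0.0017611 / 0.0044849.
⟨x⟩ = 0.39267.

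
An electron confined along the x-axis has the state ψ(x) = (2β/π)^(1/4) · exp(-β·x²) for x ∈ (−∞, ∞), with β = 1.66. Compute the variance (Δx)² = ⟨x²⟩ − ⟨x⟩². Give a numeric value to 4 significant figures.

Compute ⟨x⟩ and ⟨x²⟩ separately, then (Δx)² = ⟨x²⟩ − ⟨x⟩².
Gaussian moments: ∫x^(2j)·e^(−2βx²) dx = (2j−1)!!/(4β)^j · √(π/(2β)), odd powers integrate to 0; here √(π/(2β)) = 0.97276.
⟨x⟩ = 0.0000 and ⟨x²⟩ = 0.15060.
(Δx)² = 0.15060 − (0.0000)² = 0.15060.

0.1506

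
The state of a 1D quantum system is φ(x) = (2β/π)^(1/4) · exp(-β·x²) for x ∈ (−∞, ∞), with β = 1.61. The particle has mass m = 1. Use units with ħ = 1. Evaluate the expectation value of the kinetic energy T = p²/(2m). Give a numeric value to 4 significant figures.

0.8050

T = −(ħ²/2m) d²/dx², so ⟨T⟩ = −(ħ²/2m) ∫ φ*·φ'' dx; with m = 1.
Gaussian moments: ∫x^(2j)·e^(−2βx²) dx = (2j−1)!!/(4β)^j · √(π/(2β)), odd powers integrate to 0; here √(π/(2β)) = 0.98775. Derivatives: d/dx e^(−βx²) = −2βx·e^(−βx²), d²/dx² e^(−βx²) = (4β²x² − 2β)·e^(−βx²).
⟨T⟩ = 0.80500.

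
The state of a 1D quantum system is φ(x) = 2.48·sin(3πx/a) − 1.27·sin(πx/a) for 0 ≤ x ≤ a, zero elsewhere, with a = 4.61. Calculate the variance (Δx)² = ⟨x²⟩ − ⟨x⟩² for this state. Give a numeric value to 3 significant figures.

Compute ⟨x⟩ and ⟨x²⟩ separately, then (Δx)² = ⟨x²⟩ − ⟨x⟩².
On 0 ≤ x ≤ a (j ≠ l): ∫sin²(jπx/a) dx = a/2, ∫sin(jπx/a)·sin(lπx/a) dx = 0; diagonal moments ∫x·sin²(jπx/a) dx = a²/4, ∫x²·sin²(jπx/a) dx = a³·(1/6 − 1/(4j²π²)); cross terms ∫x·sin(jπx/a)·sin(lπx/a) dx = 0 for j + l even and −4jla²/(π²(j² − l²)²) for j + l odd, ∫x²·sin(jπx/a)·sin(lπx/a) dx = (−1)^(j+l)·4jla³/(π²(j² − l²)²); higher powers the same way via product-to-sum and parts.
Normalization: ∫|φ|² dx = 17.894.
⟨x⟩ = 2.3050 and ⟨x²⟩ = 6.1104.
(Δx)² = 6.1104 − (2.3050)² = 0.79735.

0.797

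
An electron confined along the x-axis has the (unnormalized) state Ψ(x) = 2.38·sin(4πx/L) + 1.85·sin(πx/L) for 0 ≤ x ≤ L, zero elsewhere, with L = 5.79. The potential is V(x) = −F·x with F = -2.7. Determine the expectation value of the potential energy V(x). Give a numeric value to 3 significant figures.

⟨V⟩ = ∫ V(x)·|Ψ|² dx / ∫|Ψ|² dx.
On 0 ≤ x ≤ L (j ≠ l): ∫sin²(jπx/L) dx = L/2, ∫sin(jπx/L)·sin(lπx/L) dx = 0; diagonal moments ∫x·sin²(jπx/L) dx = L²/4, ∫x²·sin²(jπx/L) dx = L³·(1/6 − 1/(4j²π²)); cross terms ∫x·sin(jπx/L)·sin(lπx/L) dx = 0 for j + l even and −4jlL²/(π²(j² − l²)²) for j + l odd, ∫x²·sin(jπx/L)·sin(lπx/L) dx = (−1)^(j+l)·4jlL³/(π²(j² − l²)²); higher powers the same way via product-to-sum and parts.
State is unnormalized: ∫|Ψ|² dx = 26.307, and ∫Ψ*·V(x)·Ψ dx = 199.88, so ⟨V⟩ = 199.88 / 26.307.
⟨V⟩ = 7.5982.

7.60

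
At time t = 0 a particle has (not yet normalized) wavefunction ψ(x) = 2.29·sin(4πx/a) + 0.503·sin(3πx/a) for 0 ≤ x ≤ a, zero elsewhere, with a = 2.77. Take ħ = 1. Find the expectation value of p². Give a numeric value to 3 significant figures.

20.2

p² ψ = −ħ² d²ψ/dx²; ⟨p²⟩ = −ħ² ∫ ψ*·ψ'' dx / ∫|ψ|² dx.
d²/dx² sin(jπx/a) = −(jπ/a)²·sin(jπx/a); on 0 ≤ x ≤ a, ∫sin²(jπx/a) dx = a/2 and ∫sin(jπx/a)·sin(lπx/a) dx = 0 for j ≠ l, so only diagonal terms survive in ∫|ψ|² and ∫ψ·ψ″; ∫ψ·ψ′ dx = [ψ²/2] between the walls = 0.
State is unnormalized: ∫|ψ|² dx = 7.6135, and ∫ψ*·(−ħ² ψ'') dx = 153.54, so ⟨p²⟩ = 153.54 / 7.6135.
⟨p²⟩ = 20.166.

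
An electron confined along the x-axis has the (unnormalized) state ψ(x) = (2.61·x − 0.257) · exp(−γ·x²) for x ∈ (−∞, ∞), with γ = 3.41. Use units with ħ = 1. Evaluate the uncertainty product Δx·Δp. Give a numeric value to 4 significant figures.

Δx = √(⟨x²⟩−⟨x⟩²), Δp = √(⟨p²⟩−⟨p⟩²).
Expand each integrand as polynomial × e^(−2γx²) and use ∫x^(2j)·e^(−2γx²) dx = (2j−1)!!/(4γ)^j · √(π/(2γ)), odd powers → 0; here √(π/(2γ)) = 0.67871. Differentiate with the product rule, d/dx e^(−γx²) = −2γx·e^(−γx²).
Normalization: ∫|ψ|² dx = 0.38379.
⟨x⟩ = -0.17393, ⟨x²⟩ = 0.20281 ⇒ Δx = 0.41541.
⟨p⟩ = 0.0000, ⟨p²⟩ = 9.4334 ⇒ Δp = 3.0714.
Δx·Δp = 1.2759.

1.276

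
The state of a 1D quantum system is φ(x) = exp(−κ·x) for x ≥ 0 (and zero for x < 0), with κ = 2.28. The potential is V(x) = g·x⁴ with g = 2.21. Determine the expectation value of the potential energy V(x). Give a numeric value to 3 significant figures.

⟨V⟩ = ∫ V(x)·|φ|² dx / ∫|φ|² dx.
Every integrand reduces to terms xʲ·e^(−2κx) on [0, ∞); use ∫₀^∞ xʲ·e^(−2κx) dx = j!/(2κ)^(j+1).
State is unnormalized: ∫|φ|² dx = 0.21930, and ∫φ*·V(x)·φ dx = 0.026902, so ⟨V⟩ = 0.026902 / 0.21930.
⟨V⟩ = 0.12267.

0.123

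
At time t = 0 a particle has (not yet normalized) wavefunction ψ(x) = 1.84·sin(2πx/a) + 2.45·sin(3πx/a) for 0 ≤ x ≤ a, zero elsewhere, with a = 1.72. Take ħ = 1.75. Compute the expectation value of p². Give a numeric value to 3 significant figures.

p² ψ = −ħ² d²ψ/dx²; ⟨p²⟩ = −ħ² ∫ ψ*·ψ'' dx / ∫|ψ|² dx.
d²/dx² sin(jπx/a) = −(jπ/a)²·sin(jπx/a); on 0 ≤ x ≤ a, ∫sin²(jπx/a) dx = a/2 and ∫sin(jπx/a)·sin(lπx/a) dx = 0 for j ≠ l, so only diagonal terms survive in ∫|ψ|² and ∫ψ·ψ″; ∫ψ·ψ′ dx = [ψ²/2] between the walls = 0.
State is unnormalized: ∫|ψ|² dx = 8.0738, and ∫ψ*·(−ħ² ψ'') dx = 593.66, so ⟨p²⟩ = 593.66 / 8.0738.
⟨p²⟩ = 73.530.

73.5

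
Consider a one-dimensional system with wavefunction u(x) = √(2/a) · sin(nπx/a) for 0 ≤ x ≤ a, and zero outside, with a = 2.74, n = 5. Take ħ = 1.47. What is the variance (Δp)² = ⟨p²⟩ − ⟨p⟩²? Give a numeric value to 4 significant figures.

71.02

Compute ⟨p⟩ and ⟨p²⟩ separately; (Δp)² = ⟨p²⟩ − ⟨p⟩².
d/dx sin(nπx/a) = (nπ/a)·cos(nπx/a) and d²/dx² sin(nπx/a) = −(nπ/a)²·sin(nπx/a); on 0 ≤ x ≤ a, ∫sin²(nπx/a) dx = a/2 and ∫sin(nπx/a)·cos(nπx/a) dx = 0.
⟨p⟩ = 0.0000 and ⟨p²⟩ = 71.019.
(Δp)² = 71.019 − (0.0000)² = 71.019.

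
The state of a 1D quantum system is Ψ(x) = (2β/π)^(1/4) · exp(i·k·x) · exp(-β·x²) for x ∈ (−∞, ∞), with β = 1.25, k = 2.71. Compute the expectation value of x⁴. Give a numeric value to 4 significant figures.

⟨x⁴⟩ = ∫ x⁴·|Ψ|² dx (integrals over the domain).
Gaussian moments: ∫x^(2j)·e^(−2βx²) dx = (2j−1)!!/(4β)^j · √(π/(2β)), odd powers integrate to 0; here √(π/(2β)) = 1.1210.
⟨x⁴⟩ = 0.12000.

0.1200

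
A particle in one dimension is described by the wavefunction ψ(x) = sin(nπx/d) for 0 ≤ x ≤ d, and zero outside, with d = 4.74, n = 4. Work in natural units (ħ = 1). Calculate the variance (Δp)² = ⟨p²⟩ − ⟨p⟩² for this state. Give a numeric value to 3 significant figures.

Compute ⟨p⟩ and ⟨p²⟩ separately; (Δp)² = ⟨p²⟩ − ⟨p⟩².
d/dx sin(nπx/d) = (nπ/d)·cos(nπx/d) and d²/dx² sin(nπx/d) = −(nπ/d)²·sin(nπx/d); on 0 ≤ x ≤ d, ∫sin²(nπx/d) dx = d/2 and ∫sin(nπx/d)·cos(nπx/d) dx = 0.
Normalization: ∫|ψ|² dx = 2.3700.
⟨p⟩ = 0.0000 and ⟨p²⟩ = 7.0285.
(Δp)² = 7.0285 − (0.0000)² = 7.0285.

7.03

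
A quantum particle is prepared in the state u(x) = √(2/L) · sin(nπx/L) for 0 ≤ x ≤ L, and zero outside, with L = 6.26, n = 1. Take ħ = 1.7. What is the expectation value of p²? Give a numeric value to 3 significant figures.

p² u = −ħ² d²u/dx²; ⟨p²⟩ = −ħ² ∫ u*·u'' dx.
d/dx sin(nπx/L) = (nπ/L)·cos(nπx/L) and d²/dx² sin(nπx/L) = −(nπ/L)²·sin(nπx/L); on 0 ≤ x ≤ L, ∫sin²(nπx/L) dx = L/2 and ∫sin(nπx/L)·cos(nπx/L) dx = 0.
⟨p²⟩ = 0.72786.

0.728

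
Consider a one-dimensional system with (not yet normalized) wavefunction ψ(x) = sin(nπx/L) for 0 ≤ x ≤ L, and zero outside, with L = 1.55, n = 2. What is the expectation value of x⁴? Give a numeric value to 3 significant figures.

1.01

⟨x⁴⟩ = ∫ x⁴·|ψ|² dx / ∫|ψ|² dx (integrals over the domain).
With sin²θ = (1 − cos2θ)/2 on 0 ≤ x ≤ L: ∫sin²(nπx/L) dx = L/2, ∫x·sin²(nπx/L) dx = L²/4, ∫x²·sin²(nπx/L) dx = L³·(1/6 − 1/(4n²π²)); higher powers xᵏ the same way, integrating xᵏ·cos(2nπx/L) by parts.
State is unnormalized: ∫|ψ|² dx = 0.77500, and ∫ψ*·x⁴·ψ dx = 0.78566, so ⟨x⁴⟩ = 0.78566 / 0.77500.
⟨x⁴⟩ = 1.0137.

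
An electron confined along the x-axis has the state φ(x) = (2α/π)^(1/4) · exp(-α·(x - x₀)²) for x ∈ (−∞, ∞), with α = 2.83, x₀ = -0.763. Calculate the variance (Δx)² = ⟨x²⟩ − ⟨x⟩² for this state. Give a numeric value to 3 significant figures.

0.0883

Compute ⟨x⟩ and ⟨x²⟩ separately, then (Δx)² = ⟨x²⟩ − ⟨x⟩².
Gaussian moments (u = x − x₀): ∫u^(2j)·e^(−2αu²) du = (2j−1)!!/(4α)^j · √(π/(2α)), odd powers integrate to 0; here √(π/(2α)) = 0.74502.
⟨x⟩ = -0.76300 and ⟨x²⟩ = 0.67051.
(Δx)² = 0.67051 − (-0.76300)² = 0.088339.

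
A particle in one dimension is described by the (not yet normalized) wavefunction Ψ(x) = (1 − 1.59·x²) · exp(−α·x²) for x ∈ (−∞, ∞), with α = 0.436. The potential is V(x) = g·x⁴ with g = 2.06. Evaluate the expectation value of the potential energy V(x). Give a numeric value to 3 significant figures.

25.5

⟨V⟩ = ∫ V(x)·|Ψ|² dx / ∫|Ψ|² dx.
Expand each integrand as polynomial × e^(−2αx²) and use ∫x^(2j)·e^(−2αx²) dx = (2j−1)!!/(4α)^j · √(π/(2α)), odd powers → 0; here √(π/(2α)) = 1.8981.
State is unnormalized: ∫|Ψ|² dx = 3.1702, and ∫Ψ*·V(x)·Ψ dx = 80.893, so ⟨V⟩ = 80.893 / 3.1702.
⟨V⟩ = 25.517.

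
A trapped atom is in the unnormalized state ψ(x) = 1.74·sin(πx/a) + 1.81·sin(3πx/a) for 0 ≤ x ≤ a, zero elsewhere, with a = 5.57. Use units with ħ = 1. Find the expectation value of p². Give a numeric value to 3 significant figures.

1.64

p² ψ = −ħ² d²ψ/dx²; ⟨p²⟩ = −ħ² ∫ ψ*·ψ'' dx / ∫|ψ|² dx.
d²/dx² sin(jπx/a) = −(jπ/a)²·sin(jπx/a); on 0 ≤ x ≤ a, ∫sin²(jπx/a) dx = a/2 and ∫sin(jπx/a)·sin(lπx/a) dx = 0 for j ≠ l, so only diagonal terms survive in ∫|ψ|² and ∫ψ·ψ″; ∫ψ·ψ′ dx = [ψ²/2] between the walls = 0.
State is unnormalized: ∫|ψ|² dx = 17.556, and ∫ψ*·(−ħ² ψ'') dx = 28.805, so ⟨p²⟩ = 28.805 / 17.556.
⟨p²⟩ = 1.6408.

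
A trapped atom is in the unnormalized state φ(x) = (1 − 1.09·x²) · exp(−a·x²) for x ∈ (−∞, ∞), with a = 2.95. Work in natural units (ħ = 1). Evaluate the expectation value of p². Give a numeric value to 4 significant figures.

p² φ = −ħ² d²φ/dx²; ⟨p²⟩ = −ħ² ∫ φ*·φ'' dx / ∫|φ|² dx.
Expand each integrand as polynomial × e^(−2ax²) and use ∫x^(2j)·e^(−2ax²) dx = (2j−1)!!/(4a)^j · √(π/(2a)), odd powers → 0; here √(π/(2a)) = 0.72971. Differentiate with the product rule, d/dx e^(−ax²) = −2ax·e^(−ax²).
State is unnormalized: ∫|φ|² dx = 0.61358, and ∫φ*·(−ħ² φ'') dx = 2.6789, so ⟨p²⟩ = 2.6789 / 0.61358.
⟨p²⟩ = 4.3660.

4.366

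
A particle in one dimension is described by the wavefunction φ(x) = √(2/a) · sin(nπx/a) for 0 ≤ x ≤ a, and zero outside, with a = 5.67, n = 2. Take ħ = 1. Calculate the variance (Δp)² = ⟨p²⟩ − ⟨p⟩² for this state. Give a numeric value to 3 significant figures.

1.23

Compute ⟨p⟩ and ⟨p²⟩ separately; (Δp)² = ⟨p²⟩ − ⟨p⟩².
d/dx sin(nπx/a) = (nπ/a)·cos(nπx/a) and d²/dx² sin(nπx/a) = −(nπ/a)²·sin(nπx/a); on 0 ≤ x ≤ a, ∫sin²(nπx/a) dx = a/2 and ∫sin(nπx/a)·cos(nπx/a) dx = 0.
⟨p⟩ = 0.0000 and ⟨p²⟩ = 1.2280.
(Δp)² = 1.2280 − (0.0000)² = 1.2280.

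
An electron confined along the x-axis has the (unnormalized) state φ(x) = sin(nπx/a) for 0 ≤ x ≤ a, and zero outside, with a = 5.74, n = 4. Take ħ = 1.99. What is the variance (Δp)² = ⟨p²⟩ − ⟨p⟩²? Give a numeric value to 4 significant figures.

Compute ⟨p⟩ and ⟨p²⟩ separately; (Δp)² = ⟨p²⟩ − ⟨p⟩².
d/dx sin(nπx/a) = (nπ/a)·cos(nπx/a) and d²/dx² sin(nπx/a) = −(nπ/a)²·sin(nπx/a); on 0 ≤ x ≤ a, ∫sin²(nπx/a) dx = a/2 and ∫sin(nπx/a)·cos(nπx/a) dx = 0.
Normalization: ∫|φ|² dx = 2.8700.
⟨p⟩ = 0.0000 and ⟨p²⟩ = 18.980.
(Δp)² = 18.980 − (0.0000)² = 18.980.

18.98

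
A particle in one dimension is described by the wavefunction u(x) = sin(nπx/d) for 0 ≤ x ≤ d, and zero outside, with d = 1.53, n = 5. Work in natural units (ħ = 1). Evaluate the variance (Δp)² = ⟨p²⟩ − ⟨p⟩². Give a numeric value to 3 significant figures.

Compute ⟨p⟩ and ⟨p²⟩ separately; (Δp)² = ⟨p²⟩ − ⟨p⟩².
d/dx sin(nπx/d) = (nπ/d)·cos(nπx/d) and d²/dx² sin(nπx/d) = −(nπ/d)²·sin(nπx/d); on 0 ≤ x ≤ d, ∫sin²(nπx/d) dx = d/2 and ∫sin(nπx/d)·cos(nπx/d) dx = 0.
Normalization: ∫|u|² dx = 0.76500.
⟨p⟩ = 0.0000 and ⟨p²⟩ = 105.40.
(Δp)² = 105.40 − (0.0000)² = 105.40.

105.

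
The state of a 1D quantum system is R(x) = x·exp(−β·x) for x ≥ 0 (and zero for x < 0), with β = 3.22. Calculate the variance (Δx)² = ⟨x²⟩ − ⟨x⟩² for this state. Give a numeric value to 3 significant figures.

Compute ⟨x⟩ and ⟨x²⟩ separately, then (Δx)² = ⟨x²⟩ − ⟨x⟩².
Every integrand reduces to terms xʲ·e^(−2βx) on [0, ∞); use ∫₀^∞ xʲ·e^(−2βx) dx = j!/(2β)^(j+1).
Normalization: ∫|R|² dx = 0.0074881.
⟨x⟩ = 0.46584 and ⟨x²⟩ = 0.28934.
(Δx)² = 0.28934 − (0.46584)² = 0.072335.

0.0723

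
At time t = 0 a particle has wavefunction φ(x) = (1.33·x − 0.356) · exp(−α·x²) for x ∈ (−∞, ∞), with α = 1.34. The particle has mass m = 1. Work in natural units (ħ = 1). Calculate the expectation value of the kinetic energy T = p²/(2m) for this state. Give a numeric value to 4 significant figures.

1.638

T = −(ħ²/2m) d²/dx², so ⟨T⟩ = −(ħ²/2m) ∫ φ*·φ'' dx / ∫|φ|² dx; with m = 1.
Expand each integrand as polynomial × e^(−2αx²) and use ∫x^(2j)·e^(−2αx²) dx = (2j−1)!!/(4α)^j · √(π/(2α)), odd powers → 0; here √(π/(2α)) = 1.0827. Differentiate with the product rule, d/dx e^(−αx²) = −2αx·e^(−αx²).
State is unnormalized: ∫|φ|² dx = 0.49453, and ∫φ*·(−ħ²/2m · φ'') dx = 0.81013, so ⟨T⟩ = 0.81013 / 0.49453.
⟨T⟩ = 1.6382.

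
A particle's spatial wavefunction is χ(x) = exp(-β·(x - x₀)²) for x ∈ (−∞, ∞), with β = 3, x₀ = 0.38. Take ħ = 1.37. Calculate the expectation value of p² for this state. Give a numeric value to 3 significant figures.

5.63

p² χ = −ħ² d²χ/dx²; ⟨p²⟩ = −ħ² ∫ χ*·χ'' dx / ∫|χ|² dx.
Gaussian moments (u = x − x₀): ∫u^(2j)·e^(−2βu²) du = (2j−1)!!/(4β)^j · √(π/(2β)), odd powers integrate to 0; here √(π/(2β)) = 0.72360. Derivatives: d/dx e^(−βu²) = −2βu·e^(−βu²), d²/dx² e^(−βu²) = (4β²u² − 2β)·e^(−βu²).
State is unnormalized: ∫|χ|² dx = 0.72360, and ∫χ*·(−ħ² χ'') dx = 4.0744, so ⟨p²⟩ = 4.0744 / 0.72360.
⟨p²⟩ = 5.6307.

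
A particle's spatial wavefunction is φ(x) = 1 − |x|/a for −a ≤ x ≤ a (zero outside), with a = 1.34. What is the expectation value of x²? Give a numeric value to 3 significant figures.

⟨x²⟩ = ∫ x²·|φ|² dx / ∫|φ|² dx (integrals over the domain).
φ is even, so ∫ over [−a, a] = 2∫₀ᵃ with φ = 1 − x/a there: ∫₀ᵃ (1 − x/a)² dx = a/3, ∫₀ᵃ x²(1 − x/a)² dx = a³/30, ∫₀ᵃ x⁴(1 − x/a)² dx = a⁵/105.
State is unnormalized: ∫|φ|² dx = 0.89333, and ∫φ*·x²·φ dx = 0.16041, so ⟨x²⟩ = 0.16041 / 0.89333.
⟨x²⟩ = 0.17956.

0.180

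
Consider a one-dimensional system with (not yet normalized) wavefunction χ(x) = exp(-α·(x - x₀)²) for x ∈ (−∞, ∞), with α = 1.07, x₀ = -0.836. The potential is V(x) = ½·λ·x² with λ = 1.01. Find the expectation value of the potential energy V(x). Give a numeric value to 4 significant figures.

⟨V⟩ = ∫ V(x)·|χ|² dx / ∫|χ|² dx.
Gaussian moments (u = x − x₀): ∫u^(2j)·e^(−2αu²) du = (2j−1)!!/(4α)^j · √(π/(2α)), odd powers integrate to 0; here √(π/(2α)) = 1.2116.
State is unnormalized: ∫|χ|² dx = 1.2116, and ∫χ*·V(x)·χ dx = 0.57059, so ⟨V⟩ = 0.57059 / 1.2116.
⟨V⟩ = 0.47093.

0.4709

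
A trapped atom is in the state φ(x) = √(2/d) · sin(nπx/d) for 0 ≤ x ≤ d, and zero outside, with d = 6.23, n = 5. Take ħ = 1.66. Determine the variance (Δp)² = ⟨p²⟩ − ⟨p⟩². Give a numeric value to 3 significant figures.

17.5

Compute ⟨p⟩ and ⟨p²⟩ separately; (Δp)² = ⟨p²⟩ − ⟨p⟩².
d/dx sin(nπx/d) = (nπ/d)·cos(nπx/d) and d²/dx² sin(nπx/d) = −(nπ/d)²·sin(nπx/d); on 0 ≤ x ≤ d, ∫sin²(nπx/d) dx = d/2 and ∫sin(nπx/d)·cos(nπx/d) dx = 0.
⟨p⟩ = 0.0000 and ⟨p²⟩ = 17.518.
(Δp)² = 17.518 − (0.0000)² = 17.518.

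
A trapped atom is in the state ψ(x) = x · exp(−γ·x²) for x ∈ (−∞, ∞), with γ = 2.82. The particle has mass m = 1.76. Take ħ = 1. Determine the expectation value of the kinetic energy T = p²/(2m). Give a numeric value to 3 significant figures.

T = −(ħ²/2m) d²/dx², so ⟨T⟩ = −(ħ²/2m) ∫ ψ*·ψ'' dx / ∫|ψ|² dx; with m = 1.76.
Expand each integrand as polynomial × e^(−2γx²) and use ∫x^(2j)·e^(−2γx²) dx = (2j−1)!!/(4γ)^j · √(π/(2γ)), odd powers → 0; here √(π/(2γ)) = 0.74634. Differentiate with the product rule, d/dx e^(−γx²) = −2γx·e^(−γx²).
State is unnormalized: ∫|ψ|² dx = 0.066165, and ∫ψ*·(−ħ²/2m · ψ'') dx = 0.15902, so ⟨T⟩ = 0.15902 / 0.066165.
⟨T⟩ = 2.4034.

2.40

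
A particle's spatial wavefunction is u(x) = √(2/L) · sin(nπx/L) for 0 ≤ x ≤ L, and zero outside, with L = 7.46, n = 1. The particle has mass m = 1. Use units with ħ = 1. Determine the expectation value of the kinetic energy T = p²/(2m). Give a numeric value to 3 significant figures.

0.0887

T = −(ħ²/2m) d²/dx², so ⟨T⟩ = −(ħ²/2m) ∫ u*·u'' dx; with m = 1.
d/dx sin(nπx/L) = (nπ/L)·cos(nπx/L) and d²/dx² sin(nπx/L) = −(nπ/L)²·sin(nπx/L); on 0 ≤ x ≤ L, ∫sin²(nπx/L) dx = L/2 and ∫sin(nπx/L)·cos(nπx/L) dx = 0.
⟨T⟩ = 0.088673.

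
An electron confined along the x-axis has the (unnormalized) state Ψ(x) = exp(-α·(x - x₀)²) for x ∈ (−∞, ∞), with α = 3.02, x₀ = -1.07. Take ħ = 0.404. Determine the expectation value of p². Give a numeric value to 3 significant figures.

0.493

p² Ψ = −ħ² d²Ψ/dx²; ⟨p²⟩ = −ħ² ∫ Ψ*·Ψ'' dx / ∫|Ψ|² dx.
Gaussian moments (u = x − x₀): ∫u^(2j)·e^(−2αu²) du = (2j−1)!!/(4α)^j · √(π/(2α)), odd powers integrate to 0; here √(π/(2α)) = 0.72120. Derivatives: d/dx e^(−αu²) = −2αu·e^(−αu²), d²/dx² e^(−αu²) = (4α²u² − 2α)·e^(−αu²).
State is unnormalized: ∫|Ψ|² dx = 0.72120, and ∫Ψ*·(−ħ² Ψ'') dx = 0.35549, so ⟨p²⟩ = 0.35549 / 0.72120.
⟨p²⟩ = 0.49291.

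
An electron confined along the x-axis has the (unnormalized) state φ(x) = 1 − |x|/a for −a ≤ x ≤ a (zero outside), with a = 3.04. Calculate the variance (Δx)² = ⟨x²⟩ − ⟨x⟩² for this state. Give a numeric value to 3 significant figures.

0.924

Compute ⟨x⟩ and ⟨x²⟩ separately, then (Δx)² = ⟨x²⟩ − ⟨x⟩².
φ is even, so ∫ over [−a, a] = 2∫₀ᵃ with φ = 1 − x/a there: ∫₀ᵃ (1 − x/a)² dx = a/3, ∫₀ᵃ x²(1 − x/a)² dx = a³/30, ∫₀ᵃ x⁴(1 − x/a)² dx = a⁵/105.
Normalization: ∫|φ|² dx = 2.0267.
⟨x⟩ = 0.0000 and ⟨x²⟩ = 0.92416.
(Δx)² = 0.92416 − (0.0000)² = 0.92416.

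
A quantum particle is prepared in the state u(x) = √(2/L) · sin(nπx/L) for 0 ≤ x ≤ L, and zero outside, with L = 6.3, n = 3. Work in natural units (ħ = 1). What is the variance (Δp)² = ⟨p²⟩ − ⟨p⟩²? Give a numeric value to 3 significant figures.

Compute ⟨p⟩ and ⟨p²⟩ separately; (Δp)² = ⟨p²⟩ − ⟨p⟩².
d/dx sin(nπx/L) = (nπ/L)·cos(nπx/L) and d²/dx² sin(nπx/L) = −(nπ/L)²·sin(nπx/L); on 0 ≤ x ≤ L, ∫sin²(nπx/L) dx = L/2 and ∫sin(nπx/L)·cos(nπx/L) dx = 0.
⟨p⟩ = 0.0000 and ⟨p²⟩ = 2.2380.
(Δp)² = 2.2380 − (0.0000)² = 2.2380.

2.24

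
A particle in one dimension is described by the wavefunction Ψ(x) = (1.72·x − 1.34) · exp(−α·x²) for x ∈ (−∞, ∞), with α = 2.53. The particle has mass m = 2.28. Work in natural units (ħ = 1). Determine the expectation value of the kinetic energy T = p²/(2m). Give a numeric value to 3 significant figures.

T = −(ħ²/2m) d²/dx², so ⟨T⟩ = −(ħ²/2m) ∫ Ψ*·Ψ'' dx / ∫|Ψ|² dx; with m = 2.28.
Expand each integrand as polynomial × e^(−2αx²) and use ∫x^(2j)·e^(−2αx²) dx = (2j−1)!!/(4α)^j · √(π/(2α)), odd powers → 0; here √(π/(2α)) = 0.78795. Differentiate with the product rule, d/dx e^(−αx²) = −2αx·e^(−αx²).
State is unnormalized: ∫|Ψ|² dx = 1.6452, and ∫Ψ*·(−ħ²/2m · Ψ'') dx = 1.1684, so ⟨T⟩ = 1.1684 / 1.6452.
⟨T⟩ = 0.71019.

0.710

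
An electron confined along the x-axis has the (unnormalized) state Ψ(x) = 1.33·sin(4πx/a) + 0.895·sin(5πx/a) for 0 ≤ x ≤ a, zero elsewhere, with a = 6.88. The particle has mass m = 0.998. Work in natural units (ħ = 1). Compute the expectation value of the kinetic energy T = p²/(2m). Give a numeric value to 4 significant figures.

T = −(ħ²/2m) d²/dx², so ⟨T⟩ = −(ħ²/2m) ∫ Ψ*·Ψ'' dx / ∫|Ψ|² dx; with m = 0.998.
d²/dx² sin(jπx/a) = −(jπ/a)²·sin(jπx/a); on 0 ≤ x ≤ a, ∫sin²(jπx/a) dx = a/2 and ∫sin(jπx/a)·sin(lπx/a) dx = 0 for j ≠ l, so only diagonal terms survive in ∫|Ψ|² and ∫Ψ·Ψ″; ∫Ψ·Ψ′ dx = [Ψ²/2] between the walls = 0.
State is unnormalized: ∫|Ψ|² dx = 8.8405, and ∫Ψ*·(−ħ²/2m · Ψ'') dx = 17.367, so ⟨T⟩ = 17.367 / 8.8405.
⟨T⟩ = 1.9644.

1.964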